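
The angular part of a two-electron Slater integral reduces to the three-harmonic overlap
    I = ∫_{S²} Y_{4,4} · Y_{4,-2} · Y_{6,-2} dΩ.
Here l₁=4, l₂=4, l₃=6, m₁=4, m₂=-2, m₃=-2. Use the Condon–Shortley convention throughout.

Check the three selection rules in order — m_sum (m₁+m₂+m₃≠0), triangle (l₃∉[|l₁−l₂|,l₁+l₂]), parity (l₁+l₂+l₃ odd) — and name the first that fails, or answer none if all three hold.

Σmᵢ = 0  ✓
l₃∈[|l₁−l₂|,l₁+l₂]=[0,8], have l₃=6  ✓
Σlᵢ = 14 ⇒ even  ✓

none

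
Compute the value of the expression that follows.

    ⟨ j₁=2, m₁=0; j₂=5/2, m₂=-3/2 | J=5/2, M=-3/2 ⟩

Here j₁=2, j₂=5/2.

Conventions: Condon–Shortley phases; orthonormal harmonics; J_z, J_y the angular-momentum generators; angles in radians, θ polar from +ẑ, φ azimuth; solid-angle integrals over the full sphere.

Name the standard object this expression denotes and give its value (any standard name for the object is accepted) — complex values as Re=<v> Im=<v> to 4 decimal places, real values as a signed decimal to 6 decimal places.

Clebsch–Gordan coefficient, −√(1/70) ≈ -0.119523

This is a Clebsch–Gordan (vector-coupling) coefficient.
√[6·2!2!3!/8! · 2!2!1!4!1!4!] = √(288/35)
  +(−1)^0/∏(0,2,2,1,0,2)! = 1/8  (running 1/8)
  +(−1)^1/∏(1,1,1,0,1,3)! = -1/6  (running -1/24)
⟨..|..⟩ = √(288/35)·(-1/24) = -0.119523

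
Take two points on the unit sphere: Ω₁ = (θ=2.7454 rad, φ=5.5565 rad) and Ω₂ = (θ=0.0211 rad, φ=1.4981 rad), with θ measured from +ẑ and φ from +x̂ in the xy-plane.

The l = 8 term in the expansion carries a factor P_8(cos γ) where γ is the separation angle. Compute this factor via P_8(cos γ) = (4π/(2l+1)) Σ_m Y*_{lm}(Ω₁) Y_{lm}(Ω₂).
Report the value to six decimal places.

Term-by-term m-sum for l=8 (normalisation 4π/17 = 0.739198):
  term(m=-8) = 0.00000 + 0.00000j   from Y*(Ω₁)=0.00023 + 0.00011j, Y(Ω₂)=0.00000 + 0.00000j
  term(m=-7) = 0.00000 + 0.00000j   from Y*(Ω₁)=-0.00089 - 0.00226j, Y(Ω₂)=-0.00000 + 0.00000j
  term(m=-6) = 0.00000 - 0.00000j   from Y*(Ω₁)=-0.00505 + 0.01373j, Y(Ω₂)=-0.00000 - 0.00000j
  term(m=-5) = -0.00000 - 0.00000j   from Y*(Ω₁)=0.05527 - 0.02961j, Y(Ω₂)=0.00000 - 0.00000j
  term(m=-4) = -0.00000 - 0.00000j   from Y*(Ω₁)=-0.18938 - 0.04531j, Y(Ω₂)=0.00000 + 0.00000j
  term(m=-3) = -0.00005 + 0.00002j   from Y*(Ω₁)=0.24172 + 0.34639j, Y(Ω₂)=-0.00003 + 0.00013j
  term(m=-2) = -0.00067 + 0.00248j   from Y*(Ω₁)=0.06562 - 0.55624j, Y(Ω₂)=-0.00453 - 0.00066j
  term(m=-1) = 0.01451 + 0.01893j   from Y*(Ω₁)=-0.17189 + 0.15280j, Y(Ω₂)=0.00753 - 0.10343j
  term(m=+0) = -0.48768 + 0.00000j   from Y*(Ω₁)=-0.42267 + 0.00000j, Y(Ω₂)=1.15380 + 0.00000j
  term(m=+1) = 0.01451 - 0.01893j   from Y*(Ω₁)=0.17189 + 0.15280j, Y(Ω₂)=-0.00753 - 0.10343j
  term(m=+2) = -0.00067 - 0.00248j   from Y*(Ω₁)=0.06562 + 0.55624j, Y(Ω₂)=-0.00453 + 0.00066j
  term(m=+3) = -0.00005 - 0.00002j   from Y*(Ω₁)=-0.24172 + 0.34639j, Y(Ω₂)=0.00003 + 0.00013j
  term(m=+4) = -0.00000 + 0.00000j   from Y*(Ω₁)=-0.18938 + 0.04531j, Y(Ω₂)=0.00000 - 0.00000j
  term(m=+5) = -0.00000 + 0.00000j   from Y*(Ω₁)=-0.05527 - 0.02961j, Y(Ω₂)=-0.00000 - 0.00000j
  term(m=+6) = 0.00000 + 0.00000j   from Y*(Ω₁)=-0.00505 - 0.01373j, Y(Ω₂)=-0.00000 + 0.00000j
  term(m=+7) = 0.00000 - 0.00000j   from Y*(Ω₁)=0.00089 - 0.00226j, Y(Ω₂)=0.00000 + 0.00000j
  term(m=+8) = 0.00000 - 0.00000j   from Y*(Ω₁)=0.00023 - 0.00011j, Y(Ω₂)=0.00000 - 0.00000j
Accumulated sum -0.46010 + 0.00000j; after 4π/(2l+1) scaling, -0.34010 + 0.00000j ⇒ P_8 = -0.340103

-0.340103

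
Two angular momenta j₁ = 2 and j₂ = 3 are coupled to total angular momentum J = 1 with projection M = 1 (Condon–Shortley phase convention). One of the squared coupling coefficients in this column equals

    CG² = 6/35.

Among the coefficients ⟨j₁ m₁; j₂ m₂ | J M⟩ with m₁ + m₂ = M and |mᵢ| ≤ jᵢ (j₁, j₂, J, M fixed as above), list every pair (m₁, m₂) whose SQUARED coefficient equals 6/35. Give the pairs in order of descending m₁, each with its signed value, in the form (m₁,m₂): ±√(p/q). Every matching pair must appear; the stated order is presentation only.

(0,1): +√(6/35)

Admissible pairs with m₁+m₂ = M = 1: (-2,3), (-1,2), (0,1), (1,0), (2,-1)
  (m₁,m₂)=(2,-1): CG² = 1/35, CG = +√(1/35)
  (m₁,m₂)=(1,0): CG² = 3/35, CG = −√(3/35)
  (m₁,m₂)=(0,1): CG² = 6/35, CG = +√(6/35)   ← matches the target
  (m₁,m₂)=(-1,2): CG² = 2/7, CG = −√(2/7)
  (m₁,m₂)=(-2,3): CG² = 3/7, CG = +√(3/7)
Pairs with CG² = 6/35: (0,1): +√(6/35)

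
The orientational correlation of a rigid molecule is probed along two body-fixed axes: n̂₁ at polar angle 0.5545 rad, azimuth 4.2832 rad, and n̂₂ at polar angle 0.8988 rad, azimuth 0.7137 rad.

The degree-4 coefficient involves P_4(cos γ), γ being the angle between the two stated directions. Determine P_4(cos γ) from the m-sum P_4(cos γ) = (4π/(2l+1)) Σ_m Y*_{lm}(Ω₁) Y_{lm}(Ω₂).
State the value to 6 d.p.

0.288113

Expand P_4 via completeness: Σ_{m} conj(Y_{4,m}) at Ω₁ times Y_{4,m} at Ω₂ —
  term(m=-4) = -0.00079 + 0.00559j   from Y*(Ω₁)=-0.00495 - 0.03365j, Y(Ω₂)=-0.15920 - 0.04695j
  term(m=-3) = -0.01642 - 0.05563j   from Y*(Ω₁)=0.14913 + 0.04341j, Y(Ω₂)=-0.20163 - 0.31436j
  term(m=-2) = 0.08662 + 0.09976j   from Y*(Ω₁)=-0.24608 + 0.28490j, Y(Ω₂)=0.05015 - 0.34734j
  term(m=-1) = 0.02625 + 0.01197j   from Y*(Ω₁)=-0.18149 - 0.39657j, Y(Ω₂)=-0.05001 + 0.04331j
  term(m=+0) = 0.01505 + 0.00000j   from Y*(Ω₁)=-0.04221 + 0.00000j, Y(Ω₂)=-0.35647 + 0.00000j
  term(m=+1) = 0.02625 - 0.01197j   from Y*(Ω₁)=0.18149 - 0.39657j, Y(Ω₂)=0.05001 + 0.04331j
  term(m=+2) = 0.08662 - 0.09976j   from Y*(Ω₁)=-0.24608 - 0.28490j, Y(Ω₂)=0.05015 + 0.34734j
  term(m=+3) = -0.01642 + 0.05563j   from Y*(Ω₁)=-0.14913 + 0.04341j, Y(Ω₂)=0.20163 - 0.31436j
  term(m=+4) = -0.00079 - 0.00559j   from Y*(Ω₁)=-0.00495 + 0.03365j, Y(Ω₂)=-0.15920 + 0.04695j
Σ over m = 0.20635 + 0.00000j; ×(4π/9) → 0.28811 + 0.00000j. Real part: 0.288113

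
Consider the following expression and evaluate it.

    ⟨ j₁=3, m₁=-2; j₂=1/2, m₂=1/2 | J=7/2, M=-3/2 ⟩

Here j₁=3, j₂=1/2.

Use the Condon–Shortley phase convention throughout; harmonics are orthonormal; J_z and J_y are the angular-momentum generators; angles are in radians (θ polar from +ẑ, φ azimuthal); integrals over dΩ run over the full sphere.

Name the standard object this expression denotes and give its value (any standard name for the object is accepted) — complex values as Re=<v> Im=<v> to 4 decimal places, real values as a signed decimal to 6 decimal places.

This is a Clebsch–Gordan (vector-coupling) coefficient.
√[8·0!6!1!/8! · 1!5!1!0!2!5!] = √(28800/7)
  +(−1)^0/∏(0,0,5,1,1,0)! = 1/120  (running 1/120)
⟨..|..⟩ = √(28800/7)·(1/120) = +0.534522

Clebsch–Gordan coefficient, +√(2/7) ≈ +0.534522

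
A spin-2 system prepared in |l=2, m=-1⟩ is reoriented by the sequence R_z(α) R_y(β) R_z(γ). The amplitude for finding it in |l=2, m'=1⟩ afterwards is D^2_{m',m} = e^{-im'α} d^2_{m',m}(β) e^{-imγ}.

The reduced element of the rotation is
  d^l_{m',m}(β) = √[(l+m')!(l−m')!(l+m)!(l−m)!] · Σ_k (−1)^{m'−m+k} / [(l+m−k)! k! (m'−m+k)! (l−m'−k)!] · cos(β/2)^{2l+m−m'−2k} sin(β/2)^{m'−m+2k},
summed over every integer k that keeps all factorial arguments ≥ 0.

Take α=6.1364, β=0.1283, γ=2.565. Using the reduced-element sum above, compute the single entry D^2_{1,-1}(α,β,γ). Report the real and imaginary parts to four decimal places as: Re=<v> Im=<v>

Re=-0.0111 Im=0.0051

D^2_{1,-1}(6.1364,0.1283,2.5650) = e^{-i·1·6.1364}·d^2_{1,-1}(0.1283)·e^{-i·-1·2.5650}. Compute d first:
c=cos(0.128300/2)=0.997943, s=sin(0.128300/2)=0.064106; N=√[6·1·1·6]=6.000000
k∈{0,1} keeps every argument non-negative
  k=0: (−1)^2·6.0000/(2)·0.9979^2·0.0641^2 = +0.012278
  k=1: (−1)^3·6.0000/(6)·0.9979^0·0.0641^4 = -0.000017
d^2_{1,-1}(0.1283) = +0.012278 -0.000017 = +0.012261
Phases: e^{-i·(1)·6.1364}=+0.989246+0.146259i, e^{-i·(-1)·2.5650}=-0.838325+0.545171i ⇒ D=-0.011146+0.005109i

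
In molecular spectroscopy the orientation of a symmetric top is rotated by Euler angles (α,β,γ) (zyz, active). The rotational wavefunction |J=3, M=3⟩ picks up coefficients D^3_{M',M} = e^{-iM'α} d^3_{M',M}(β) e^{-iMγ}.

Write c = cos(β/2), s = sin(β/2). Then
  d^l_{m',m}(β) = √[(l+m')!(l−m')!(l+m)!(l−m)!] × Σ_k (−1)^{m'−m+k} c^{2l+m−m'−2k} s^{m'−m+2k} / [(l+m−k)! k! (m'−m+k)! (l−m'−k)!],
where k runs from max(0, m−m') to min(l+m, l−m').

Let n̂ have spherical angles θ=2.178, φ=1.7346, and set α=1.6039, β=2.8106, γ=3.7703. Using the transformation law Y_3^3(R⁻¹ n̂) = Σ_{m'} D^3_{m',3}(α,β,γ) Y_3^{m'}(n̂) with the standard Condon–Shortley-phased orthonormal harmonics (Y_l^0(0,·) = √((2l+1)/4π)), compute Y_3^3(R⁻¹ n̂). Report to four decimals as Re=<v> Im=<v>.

Need the full column D^3_{m',3} for m'=−3..3 at α=1.6039, β=2.8106, γ=3.7703.
cos(β/2)=0.164742, sin(β/2)=0.986337
d^3_{-3,3}: single k=6 term ⇒ +0.920770;  D = +0.899371-0.197357i
d^3_{-2,3}: single k=5 term ⇒ +0.376709;  D = -0.092877-0.365080i
d^3_{-1,3}: single k=4 term ⇒ +0.099484;  D = -0.095549+0.027705i
d^3_{0,3}: single k=3 term ⇒ +0.019187;  D = +0.005950+0.018241i
d^3_{1,3}: single k=2 term ⇒ +0.002775;  D = +0.002609-0.000948i
d^3_{2,3}: single k=1 term ⇒ +0.000293;  D = -0.000109-0.000272i
d^3_{3,3}: single k=0 term ⇒ +0.000020;  D = -0.000018+0.000008i
Y_3^{m'}(θ=2.178,φ=1.7346) and Σ D·Y over m':
  (+0.8994-0.1974i)·(+0.1090+0.2037i)  (-0.0929-0.3651i)·(+0.3724-0.1265i)  (-0.0955+0.0277i)·(-0.0272-0.1644i)  (+0.0060+0.0182i)·(+0.2922+0.0000i)  (+0.0026-0.0009i)·(+0.0272-0.1644i)  (-0.0001-0.0003i)·(+0.3724+0.1265i)  (-0.0000+0.0000i)·(-0.1090+0.2037i)
Y_3^3(R⁻¹ n̂) = +0.066298+0.057245i

Re=0.0663 Im=0.0572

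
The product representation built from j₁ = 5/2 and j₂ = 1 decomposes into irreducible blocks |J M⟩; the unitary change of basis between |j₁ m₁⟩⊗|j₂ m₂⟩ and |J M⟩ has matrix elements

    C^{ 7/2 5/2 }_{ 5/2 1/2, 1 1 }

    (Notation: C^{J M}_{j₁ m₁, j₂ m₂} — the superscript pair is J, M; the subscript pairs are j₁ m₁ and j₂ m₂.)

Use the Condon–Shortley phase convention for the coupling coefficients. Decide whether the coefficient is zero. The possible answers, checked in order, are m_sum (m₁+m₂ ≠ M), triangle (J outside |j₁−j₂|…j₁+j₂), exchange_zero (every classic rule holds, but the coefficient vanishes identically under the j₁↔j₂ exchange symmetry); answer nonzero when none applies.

m-sum: m₁+m₂ = 1/2+1 = 3/2, M = 5/2  ✗ ⇒ coefficient is 0

m_sum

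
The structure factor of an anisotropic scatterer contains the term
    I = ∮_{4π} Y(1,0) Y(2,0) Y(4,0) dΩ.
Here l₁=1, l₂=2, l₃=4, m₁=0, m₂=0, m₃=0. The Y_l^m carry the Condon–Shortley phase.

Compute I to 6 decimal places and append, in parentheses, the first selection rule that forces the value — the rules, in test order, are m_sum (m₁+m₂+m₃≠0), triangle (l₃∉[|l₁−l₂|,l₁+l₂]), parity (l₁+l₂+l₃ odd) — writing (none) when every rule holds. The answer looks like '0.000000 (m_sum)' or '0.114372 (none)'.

0.000000 (triangle)

l₃=4 ∉ [1,3] — triangle fails ⇒ I = 0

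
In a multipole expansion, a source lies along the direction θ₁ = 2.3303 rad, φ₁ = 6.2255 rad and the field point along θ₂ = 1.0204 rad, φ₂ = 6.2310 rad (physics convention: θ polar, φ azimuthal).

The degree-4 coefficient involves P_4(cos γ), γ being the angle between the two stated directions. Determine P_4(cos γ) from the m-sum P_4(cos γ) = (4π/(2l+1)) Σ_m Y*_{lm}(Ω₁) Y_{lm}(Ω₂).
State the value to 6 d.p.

Term-by-term m-sum for l=4 (normalisation 4π/9 = 1.396263):
  m=-4: (0.11914 - 0.02799j) × (0.22846 + 0.04839j) = 0.02857 - 0.00063j  (running Σ = 0.02857 - 0.00063j)
  m=-3: (-0.32377 + 0.05660j) × (0.40038 + 0.06320j) = -0.13321 + 0.00220j  (running Σ = -0.10463 + 0.00157j)
  m=-2: (0.40522 - 0.04696j) × (0.22112 + 0.02316j) = 0.09069 - 0.00100j  (running Σ = -0.01394 + 0.00057j)
  m=-1: (-0.07519 + 0.00434j) × (-0.22853 - 0.01194j) = 0.01723 - 0.00009j  (running Σ = 0.00329 + 0.00048j)
  m=0: (-0.35501 + 0.00000j) × (-0.27372 + 0.00000j) = 0.09717 + 0.00000j  (running Σ = 0.10047 + 0.00048j)
  m=1: (0.07519 + 0.00434j) × (0.22853 - 0.01194j) = 0.01723 + 0.00009j  (running Σ = 0.11770 + 0.00057j)
  m=2: (0.40522 + 0.04696j) × (0.22112 - 0.02316j) = 0.09069 + 0.00100j  (running Σ = 0.20839 + 0.00157j)
  m=3: (0.32377 + 0.05660j) × (-0.40038 + 0.06320j) = -0.13321 - 0.00220j  (running Σ = 0.07518 - 0.00063j)
  m=4: (0.11914 + 0.02799j) × (0.22846 - 0.04839j) = 0.02857 + 0.00063j  (running Σ = 0.10376 + 0.00000j)
Total Σ_m = 0.10376 + 0.00000j. Multiply by 1.396263: 0.14487 + 0.00000j. P_4(cos γ) = 0.144872

0.144872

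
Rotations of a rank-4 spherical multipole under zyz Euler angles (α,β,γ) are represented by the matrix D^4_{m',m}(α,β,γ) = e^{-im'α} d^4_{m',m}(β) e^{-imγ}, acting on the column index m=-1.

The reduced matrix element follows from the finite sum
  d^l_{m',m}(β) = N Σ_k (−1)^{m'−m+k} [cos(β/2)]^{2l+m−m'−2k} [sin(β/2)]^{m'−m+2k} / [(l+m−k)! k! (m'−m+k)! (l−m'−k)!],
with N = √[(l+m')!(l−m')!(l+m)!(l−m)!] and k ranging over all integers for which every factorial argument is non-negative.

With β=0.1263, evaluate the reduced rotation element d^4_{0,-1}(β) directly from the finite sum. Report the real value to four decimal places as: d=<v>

d=-0.2717

d^4_{0,-1}(β=0.1263) via the finite sum:
Half-angle: c=0.998007, s=0.063108. N=√(24·24·6·120)=643.987578
The bounds max(0,m−m')=0 and min(l+m,l−m')=3 give 4 terms
  k=0: (−1)^1·643.9876/(144)·0.9980^7·0.0631^1 = -0.278313
  k=1: (−1)^2·643.9876/(24)·0.9980^5·0.0631^3 = +0.006677
  k=2: (−1)^3·643.9876/(24)·0.9980^3·0.0631^5 = -0.000027
  k=3: (−1)^4·643.9876/(144)·0.9980^1·0.0631^7 = +0.000000
d^4_{0,-1}(0.1263) = -0.278313 +0.006677 -0.000027 +0.000000 = -0.271663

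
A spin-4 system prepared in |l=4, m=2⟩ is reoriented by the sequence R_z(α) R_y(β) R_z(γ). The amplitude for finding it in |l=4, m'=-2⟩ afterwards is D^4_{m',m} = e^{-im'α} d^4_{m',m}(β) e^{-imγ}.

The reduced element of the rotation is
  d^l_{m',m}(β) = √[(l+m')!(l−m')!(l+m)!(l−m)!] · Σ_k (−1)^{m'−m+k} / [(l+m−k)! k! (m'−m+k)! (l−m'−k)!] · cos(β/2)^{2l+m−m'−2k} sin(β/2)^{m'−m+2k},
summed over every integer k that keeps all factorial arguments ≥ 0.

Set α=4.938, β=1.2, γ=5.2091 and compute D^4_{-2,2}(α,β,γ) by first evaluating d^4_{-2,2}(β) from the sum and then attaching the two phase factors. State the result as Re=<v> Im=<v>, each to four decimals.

Re=0.3879 Im=-0.2337

D^4_{-2,2}(4.9380,1.2000,5.2091) = e^{-i·-2·4.9380}·d^4_{-2,2}(1.2000)·e^{-i·2·5.2091}. Compute d first:
With c≡cos(β/2)=0.825336 and s≡sin(β/2)=0.564642, N=[2·720·720·2]^{1/2}=1440.000000
Admissible k: 4..6 (factorial args all ≥0)
  k=4: (−1)^0·1440.0000/(96)·0.8253^4·0.5646^4 = +0.707470
  k=5: (−1)^1·1440.0000/(120)·0.8253^2·0.5646^6 = -0.264901
  k=6: (−1)^2·1440.0000/(1440)·0.8253^0·0.5646^8 = +0.010332
d^4_{-2,2}(1.2000) = +0.707470 -0.264901 +0.010332 = +0.452901
Attach z-rotation phases: D = e^{-i(-2)(4.9380)}·(+0.452901)·e^{-i(2)(5.2091)} = +0.387944-0.233707i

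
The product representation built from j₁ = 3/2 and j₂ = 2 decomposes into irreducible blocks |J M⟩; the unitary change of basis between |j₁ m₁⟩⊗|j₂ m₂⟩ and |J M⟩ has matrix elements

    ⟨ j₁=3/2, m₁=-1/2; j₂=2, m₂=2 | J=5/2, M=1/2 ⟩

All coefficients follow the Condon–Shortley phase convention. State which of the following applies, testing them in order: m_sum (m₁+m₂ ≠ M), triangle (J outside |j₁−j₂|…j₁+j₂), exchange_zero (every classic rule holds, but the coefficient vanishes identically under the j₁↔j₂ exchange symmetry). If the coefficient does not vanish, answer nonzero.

m_sum

m-sum: m₁+m₂ = -1/2+2 = 3/2, M = 1/2  ✗ ⇒ coefficient is 0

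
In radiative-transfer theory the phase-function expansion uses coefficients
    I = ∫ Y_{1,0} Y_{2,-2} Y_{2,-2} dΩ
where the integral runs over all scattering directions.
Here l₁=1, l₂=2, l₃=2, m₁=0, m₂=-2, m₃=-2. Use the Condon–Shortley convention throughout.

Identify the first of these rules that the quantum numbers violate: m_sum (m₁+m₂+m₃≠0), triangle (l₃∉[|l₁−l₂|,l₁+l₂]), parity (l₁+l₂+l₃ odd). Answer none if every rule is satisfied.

Σmᵢ = -4  ✗
l₃∈[|l₁−l₂|,l₁+l₂]=[1,3], have l₃=2
Σlᵢ = 5 ⇒ odd

m_sum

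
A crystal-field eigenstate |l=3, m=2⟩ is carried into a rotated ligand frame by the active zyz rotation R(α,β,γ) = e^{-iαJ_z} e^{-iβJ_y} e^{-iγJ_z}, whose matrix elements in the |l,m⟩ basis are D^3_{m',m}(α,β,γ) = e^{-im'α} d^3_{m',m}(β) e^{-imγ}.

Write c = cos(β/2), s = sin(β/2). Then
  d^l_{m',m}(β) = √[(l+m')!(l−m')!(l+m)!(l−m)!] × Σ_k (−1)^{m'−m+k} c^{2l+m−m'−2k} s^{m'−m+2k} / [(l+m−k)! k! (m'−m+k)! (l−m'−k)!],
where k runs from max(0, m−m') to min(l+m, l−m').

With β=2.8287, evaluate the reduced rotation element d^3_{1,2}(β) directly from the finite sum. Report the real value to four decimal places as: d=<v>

d=-0.0228

d^3_{1,2}(β=2.8287) via the finite sum:
Half-angle: c=0.155809, s=0.987787. N=√(24·2·120·1)=75.894664
k: max(0,(2)−(1))=1 … min(3+(2),3−(1))=2
  k=1: (−1)^0·75.8947/(24)·0.1558^5·0.9878^1 = +0.000287
  k=2: (−1)^1·75.8947/(12)·0.1558^3·0.9878^3 = -0.023057
d^3_{1,2}(2.8287) = +0.000287 -0.023057 = -0.022770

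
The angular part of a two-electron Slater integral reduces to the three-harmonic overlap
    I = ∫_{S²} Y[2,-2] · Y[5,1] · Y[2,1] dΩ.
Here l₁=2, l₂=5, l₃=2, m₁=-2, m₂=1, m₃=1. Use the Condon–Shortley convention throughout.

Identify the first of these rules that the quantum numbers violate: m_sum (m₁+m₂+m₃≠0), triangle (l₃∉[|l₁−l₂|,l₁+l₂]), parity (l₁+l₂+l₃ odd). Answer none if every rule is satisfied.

triangle

Σmᵢ = 0  ✓
l₃∈[|l₁−l₂|,l₁+l₂]=[3,7] required, l₃=2 fails  ✗
Σlᵢ = 9 ⇒ odd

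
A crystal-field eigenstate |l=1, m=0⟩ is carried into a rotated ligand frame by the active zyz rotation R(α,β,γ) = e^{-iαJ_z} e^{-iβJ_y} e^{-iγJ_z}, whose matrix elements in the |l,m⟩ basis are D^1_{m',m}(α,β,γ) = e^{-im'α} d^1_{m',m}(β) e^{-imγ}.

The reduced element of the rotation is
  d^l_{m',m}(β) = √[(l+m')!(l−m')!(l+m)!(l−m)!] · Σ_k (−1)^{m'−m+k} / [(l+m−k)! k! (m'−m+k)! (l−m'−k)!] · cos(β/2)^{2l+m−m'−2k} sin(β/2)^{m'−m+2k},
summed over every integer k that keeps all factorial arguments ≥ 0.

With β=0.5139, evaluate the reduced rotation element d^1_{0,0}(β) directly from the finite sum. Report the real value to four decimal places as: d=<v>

d^1_{0,0}(β=0.5139) via the finite sum:
With c≡cos(β/2)=0.967170 and s≡sin(β/2)=0.254132, N=[1·1·1·1]^{1/2}=1.000000
k: max(0,(0)−(0))=0 … min(1+(0),1−(0))=1
  k=0: (−1)^0·1.0000/(1)·0.9672^2·0.2541^0 = +0.935417
  k=1: (−1)^1·1.0000/(1)·0.9672^0·0.2541^2 = -0.064583
d^1_{0,0}(0.5139) = +0.935417 -0.064583 = +0.870834

d=0.8708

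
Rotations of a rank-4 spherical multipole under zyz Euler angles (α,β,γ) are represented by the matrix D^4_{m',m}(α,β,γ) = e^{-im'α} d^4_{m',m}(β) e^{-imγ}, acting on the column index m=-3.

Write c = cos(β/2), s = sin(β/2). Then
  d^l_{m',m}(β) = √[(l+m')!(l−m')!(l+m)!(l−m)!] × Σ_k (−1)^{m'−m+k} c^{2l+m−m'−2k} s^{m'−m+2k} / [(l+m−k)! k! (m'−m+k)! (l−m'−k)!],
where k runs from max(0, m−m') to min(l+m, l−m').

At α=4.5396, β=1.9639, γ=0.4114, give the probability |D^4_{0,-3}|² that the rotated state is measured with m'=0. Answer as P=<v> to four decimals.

P=0.1994

First d^4_{0,-3}(β=1.9639), then the phase factors e^{-i(0)α} and e^{-i(-3)γ}:
With c≡cos(β/2)=0.555402 and s≡sin(β/2)=0.831582, N=[24·24·1·5040]^{1/2}=1703.830978
Admissible k: 0..1 (factorial args all ≥0)
  k=0: (−1)^3·1703.8310/(144)·0.5554^5·0.8316^3 = -0.359597
  k=1: (−1)^4·1703.8310/(144)·0.5554^3·0.8316^5 = +0.806142
d^4_{0,-3}(1.9639) = -0.359597 +0.806142 = +0.446545
|D^4_{0,-3}|² = |d^4_{0,-3}(β)|² = (+0.446545)² = 0.199402 (the z-rotation phases have unit modulus)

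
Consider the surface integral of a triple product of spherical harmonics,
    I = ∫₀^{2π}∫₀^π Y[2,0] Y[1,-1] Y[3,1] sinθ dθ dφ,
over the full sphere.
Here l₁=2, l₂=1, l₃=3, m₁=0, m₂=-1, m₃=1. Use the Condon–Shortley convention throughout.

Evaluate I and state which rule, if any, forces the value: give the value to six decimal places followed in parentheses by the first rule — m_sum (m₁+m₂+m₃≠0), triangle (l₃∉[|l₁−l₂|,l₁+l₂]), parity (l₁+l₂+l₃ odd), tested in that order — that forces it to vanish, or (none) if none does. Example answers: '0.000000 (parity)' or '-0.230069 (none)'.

Checks pass: Σm=0; 6 even; l₃=3∈[1,3].
(2·2+1)(2·1+1)(2·3+1) = 105
Δ: 0! 4! 2! / 7! → 1/105
sum: t=0:+1/4 = 1/4
3j²(2 1 3; 0 0 0) = Δ·Π!·Σ² = 3/35  (sign -1)
sum: t=0:+1/8 = 1/8
3j²(2 1 3; 0 -1 1) = Δ·Π!·Σ² = 2/35  (sign +1)
combine: 4πI² = 105·3/35·2/35 = 18/35
take √, sign -1: I = -0.20230066
No selection rule forces the value: the integral is nonzero (none).

-0.202301 (none)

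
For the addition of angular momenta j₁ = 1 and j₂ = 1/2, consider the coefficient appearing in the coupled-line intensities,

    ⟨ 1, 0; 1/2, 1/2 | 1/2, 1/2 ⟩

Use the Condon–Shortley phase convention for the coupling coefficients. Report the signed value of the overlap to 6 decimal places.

-0.577350

j₁+j₂−J=1  J+j₁−j₂=1  J−j₁+j₂=0  j₁+j₂+J+1=3
(j₁±m₁, j₂±m₂, J±M) = (1,1,1,0,1,0)
P² = 1/3
sum k=1..1:
  [1] −1/1 = -1
S = -1
C² = P²·S² = 1/3 ; C = -0.577350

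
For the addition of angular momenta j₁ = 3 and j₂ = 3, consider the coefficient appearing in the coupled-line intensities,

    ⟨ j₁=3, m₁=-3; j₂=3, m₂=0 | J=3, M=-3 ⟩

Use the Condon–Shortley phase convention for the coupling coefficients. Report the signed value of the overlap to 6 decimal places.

triangle: 3!*3!*3!/10! = 216/3628800
(j±m)!: 0!*6!*3!*3!*0!*6! = 18662400
prefactor² = (2J+1)*Δ*N² = 7776
  k=3: −1/(3!*0!*3!*0!*0!*3!) = -1/216
Σ = -1/216  ⇒  CG² = 7776*(-1/216)² = 1/6
CG = −√(1/6) = -0.408248

−√(1/6) ≈ -0.408248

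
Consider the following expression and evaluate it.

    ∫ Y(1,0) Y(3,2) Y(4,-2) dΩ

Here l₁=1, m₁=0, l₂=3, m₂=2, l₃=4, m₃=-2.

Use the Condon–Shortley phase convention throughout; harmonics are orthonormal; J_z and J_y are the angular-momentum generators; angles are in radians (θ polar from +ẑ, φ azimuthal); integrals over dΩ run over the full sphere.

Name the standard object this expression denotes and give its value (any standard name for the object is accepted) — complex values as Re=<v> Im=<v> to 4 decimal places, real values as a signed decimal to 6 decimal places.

Gaunt coefficient, +0.213244

This is a Gaunt coefficient — the integral of a triple product of spherical harmonics over the sphere.
m-sum 0 ✓  L=8 even ✓  2≤4≤4 ✓
Π(2lᵢ+1) = 3×7×9 = 189
triangle coeff Δ(1,3,4) = 1/252
Σ_t [0,0]: t=0:+1/36 = 1/36
(3j)²=4/63 [(1 3 4; 0 0 0)], sign=+1
Σ_t [0,0]: t=0:+1/120 = 1/120
(3j)²=1/21 [(1 3 4; 0 2 -2)], sign=+1
⇒ 4πI² = 4/7
I = (+1)√(4/7/(4π)) = 0.21324362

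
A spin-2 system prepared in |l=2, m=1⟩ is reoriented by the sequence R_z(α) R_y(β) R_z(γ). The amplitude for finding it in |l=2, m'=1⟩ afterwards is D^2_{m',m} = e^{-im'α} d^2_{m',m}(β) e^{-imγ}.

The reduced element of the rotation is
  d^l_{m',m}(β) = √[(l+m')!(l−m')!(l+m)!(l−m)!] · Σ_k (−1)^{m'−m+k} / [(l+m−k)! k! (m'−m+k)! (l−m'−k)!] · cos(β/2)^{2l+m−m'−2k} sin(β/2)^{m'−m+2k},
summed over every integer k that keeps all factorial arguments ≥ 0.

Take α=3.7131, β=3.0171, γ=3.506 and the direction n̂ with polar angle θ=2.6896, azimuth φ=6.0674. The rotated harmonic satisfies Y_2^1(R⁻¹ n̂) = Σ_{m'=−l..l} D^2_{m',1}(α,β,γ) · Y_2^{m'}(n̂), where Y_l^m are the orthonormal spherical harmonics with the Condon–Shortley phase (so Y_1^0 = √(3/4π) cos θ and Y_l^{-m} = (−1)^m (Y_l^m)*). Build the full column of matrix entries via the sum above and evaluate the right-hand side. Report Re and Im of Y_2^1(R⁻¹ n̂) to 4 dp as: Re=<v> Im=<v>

Re=0.3303 Im=0.0926

Need the full column D^2_{m',1} for m'=−2..2 at α=3.7131, β=3.0171, γ=3.5060.
cos(β/2)=0.062206, sin(β/2)=0.998063
d^2_{-2,1}: single k=3 term ⇒ +0.123691;  D = -0.088055-0.086867i
d^2_{-1,1}: k∈[2..3] ⇒ +0.011564 -0.992276 = -0.980712;  D = -0.959755-0.201657i
d^2_{0,1}: k∈[1..2] ⇒ +0.000588 -0.151490 = -0.150901;  D = +0.140992-0.053781i
d^2_{1,1}: k∈[0..1] ⇒ +0.000015 -0.011564 = -0.011549;  D = -0.006849+0.009299i
d^2_{2,1}: single k=0 term ⇒ -0.000480;  D = +0.000030-0.000480i
Y_2^{m'}(θ=2.6896,φ=6.0674) and Σ D·Y over m':
  (-0.0881-0.0869i)·(+0.0669+0.0308i)  (-0.9598-0.2017i)·(-0.2965-0.0650i)  (+0.1410-0.0538i)·(+0.4503+0.0000i)  (-0.0068+0.0093i)·(+0.2965-0.0650i)  (+0.0000-0.0005i)·(+0.0669-0.0308i)
Y_2^1(R⁻¹ n̂) = +0.330289+0.092590i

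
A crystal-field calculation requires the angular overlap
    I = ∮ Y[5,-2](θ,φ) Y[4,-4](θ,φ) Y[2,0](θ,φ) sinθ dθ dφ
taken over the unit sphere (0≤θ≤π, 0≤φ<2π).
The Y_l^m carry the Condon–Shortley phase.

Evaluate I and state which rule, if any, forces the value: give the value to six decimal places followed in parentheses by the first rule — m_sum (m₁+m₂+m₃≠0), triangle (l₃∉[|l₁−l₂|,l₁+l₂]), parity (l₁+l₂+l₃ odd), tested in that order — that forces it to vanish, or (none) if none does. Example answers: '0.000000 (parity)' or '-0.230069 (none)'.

Σmᵢ = -6 ≠ 0, so the φ-integral vanishes; I = 0

0.000000 (m_sum)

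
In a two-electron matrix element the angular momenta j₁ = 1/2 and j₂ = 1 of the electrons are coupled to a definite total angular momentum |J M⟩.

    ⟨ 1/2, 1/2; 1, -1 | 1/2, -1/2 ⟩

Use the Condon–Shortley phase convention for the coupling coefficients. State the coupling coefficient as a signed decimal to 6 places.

+0.816497  (= +√(2/3))

triangle: 1!*0!*1!/3! = 1/6
(j±m)!: 1!*0!*0!*2!*0!*1! = 2
prefactor² = (2J+1)*Δ*N² = 2/3
  k=0: +1/(0!*1!*0!*0!*0!*1!) = 1
Σ = 1  ⇒  CG² = 2/3*1² = 2/3
CG = +√(2/3) = +0.816497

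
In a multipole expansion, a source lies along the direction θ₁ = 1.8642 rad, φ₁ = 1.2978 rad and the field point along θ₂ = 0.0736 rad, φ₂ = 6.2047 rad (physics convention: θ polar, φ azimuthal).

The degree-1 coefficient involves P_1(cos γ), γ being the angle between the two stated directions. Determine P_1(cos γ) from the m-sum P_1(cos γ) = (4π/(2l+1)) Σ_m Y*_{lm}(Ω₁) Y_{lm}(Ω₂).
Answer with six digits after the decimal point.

Expand P_1 via completeness: Σ_{m} conj(Y_{1,m}) at Ω₁ times Y_{1,m} at Ω₂ —
  [-1]  conj(Y_{1,-1})(Ω₁) = 0.08917 + 0.31848j ; Y_{1,-1}(Ω₂) = 0.02533 + 0.00199j ; Δ = 0.00162 + 0.00824j
  [+0]  conj(Y_{1,0})(Ω₁) = -0.14131 + 0.00000j ; Y_{1,0}(Ω₂) = 0.48728 + 0.00000j ; Δ = -0.06886 + 0.00000j
  [+1]  conj(Y_{1,1})(Ω₁) = -0.08917 + 0.31848j ; Y_{1,1}(Ω₂) = -0.02533 + 0.00199j ; Δ = 0.00162 - 0.00824j
Accumulated sum -0.06561 + 0.00000j; after 4π/(2l+1) scaling, -0.27482 + 0.00000j ⇒ P_1 = -0.274823

-0.274823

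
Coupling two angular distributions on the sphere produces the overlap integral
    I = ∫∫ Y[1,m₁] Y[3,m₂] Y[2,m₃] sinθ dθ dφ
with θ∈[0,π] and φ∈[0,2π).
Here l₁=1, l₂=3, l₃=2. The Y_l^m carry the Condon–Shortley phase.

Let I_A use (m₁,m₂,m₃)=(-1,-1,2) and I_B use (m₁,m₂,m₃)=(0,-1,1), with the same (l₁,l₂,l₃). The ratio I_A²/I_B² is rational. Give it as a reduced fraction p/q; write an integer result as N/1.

1/8

l's match ⇒ only the (l;m) 3-j factors differ between A and B.
A: triangle coeff Δ(1,3,2) = 1/105; Σ_t [2,2]: t=2:+1/48 = 1/48; (3j)²=1/105 [(1 3 2; -1 -1 2)], sign=+1
B: triangle coeff Δ(1,3,2) = 1/105; Σ_t [1,1]: t=1:−1/6 = -1/6; (3j)²=8/105 [(1 3 2; 0 -1 1)], sign=+1
I_A²/I_B² = (1/105)/(8/105) = 1/8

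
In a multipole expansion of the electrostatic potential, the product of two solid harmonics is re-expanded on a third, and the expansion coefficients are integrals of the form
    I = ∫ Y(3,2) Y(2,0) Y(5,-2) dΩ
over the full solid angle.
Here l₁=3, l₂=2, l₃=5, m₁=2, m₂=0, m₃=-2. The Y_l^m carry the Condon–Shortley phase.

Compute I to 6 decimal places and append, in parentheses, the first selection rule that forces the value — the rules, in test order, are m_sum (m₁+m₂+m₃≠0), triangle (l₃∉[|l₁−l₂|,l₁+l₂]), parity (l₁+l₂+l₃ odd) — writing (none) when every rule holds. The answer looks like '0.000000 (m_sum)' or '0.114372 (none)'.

0.190188 (none)

m-sum 0 ✓  L=10 even ✓  1≤5≤5 ✓
Π(2lᵢ+1) = 7×5×11 = 385
triangle coeff Δ(3,2,5) = 1/2310
Σ_t [0,0]: t=0:+1/144 = 1/144
(3j)²=10/231 [(3 2 5; 0 0 0)], sign=-1
Σ_t [0,0]: t=0:+1/480 = 1/480
(3j)²=3/110 [(3 2 5; 2 0 -2)], sign=-1
⇒ 4πI² = 5/11
I = (+1)√(5/11/(4π)) = 0.19018827
No selection rule forces the value: the integral is nonzero (none).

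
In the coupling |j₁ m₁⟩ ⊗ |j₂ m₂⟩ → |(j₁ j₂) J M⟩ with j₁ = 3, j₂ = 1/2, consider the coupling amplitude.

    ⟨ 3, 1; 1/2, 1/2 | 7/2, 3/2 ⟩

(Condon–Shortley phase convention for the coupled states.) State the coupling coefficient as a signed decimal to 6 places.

+0.845154  (= +√(5/7))

triangle: 0!×6!×1!/8! = 720/40320
(j±m)!: 4!×2!×1!×0!×5!×2! = 11520
prefactor² = (2J+1)×Δ×N² = 11520/7
  k=0: +1/(0!×0!×2!×1!×4!×0!) = 1/48
Σ = 1/48  ⇒  CG² = 11520/7×(1/48)² = 5/7
CG = +√(5/7) = +0.845154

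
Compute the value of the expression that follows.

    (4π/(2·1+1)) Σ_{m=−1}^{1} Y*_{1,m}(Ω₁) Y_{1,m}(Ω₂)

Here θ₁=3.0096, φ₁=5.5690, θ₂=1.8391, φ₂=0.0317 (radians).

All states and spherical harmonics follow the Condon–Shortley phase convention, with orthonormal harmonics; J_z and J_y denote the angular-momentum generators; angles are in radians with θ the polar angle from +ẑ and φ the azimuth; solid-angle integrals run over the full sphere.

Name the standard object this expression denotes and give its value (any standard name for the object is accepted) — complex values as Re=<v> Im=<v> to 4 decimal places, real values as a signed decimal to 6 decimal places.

Legendre polynomial (addition theorem), +0.355997

This sum is the spherical-harmonic addition theorem: it equals the Legendre polynomial P_l(cos γ) of the angle γ between the two directions.
Expand P_1 via completeness: Σ_{m} conj(Y_{1,m}) at Ω₁ times Y_{1,m} at Ω₂ —
  [-1]  conj(Y_{1,-1})(Ω₁) = (0.034359, -0.029783) ; Y_{1,-1}(Ω₂) = (0.332966, -0.010559) ; Δ = (0.011126, -0.010280)
  [+0]  conj(Y_{1,0})(Ω₁) = (-0.484352, -0.000000) ; Y_{1,0}(Ω₂) = (-0.129527, 0.000000) ; Δ = (0.062737, 0.000000)
  [+1]  conj(Y_{1,1})(Ω₁) = (-0.034359, -0.029783) ; Y_{1,1}(Ω₂) = (-0.332966, -0.010559) ; Δ = (0.011126, 0.010280)
Total Σ_m = (0.084988, 0.000000). Multiply by 4.188790: (0.355997, 0.000000). P_1(cos γ) = 0.355997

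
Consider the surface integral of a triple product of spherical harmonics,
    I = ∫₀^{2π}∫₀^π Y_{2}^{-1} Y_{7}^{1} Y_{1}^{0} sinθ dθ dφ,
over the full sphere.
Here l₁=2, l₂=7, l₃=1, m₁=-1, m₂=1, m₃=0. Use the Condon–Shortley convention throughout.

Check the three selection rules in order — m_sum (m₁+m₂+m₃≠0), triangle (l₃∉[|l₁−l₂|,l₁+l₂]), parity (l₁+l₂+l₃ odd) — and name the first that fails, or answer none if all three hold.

triangle

m₁+m₂+m₃ = -1 + 1 + 0 = 0  ✓
triangle: need |l₁−l₂| ≤ l₃ ≤ l₁+l₂ = [5,9]; l₃=1 is outside  ✗
parity: l₁+l₂+l₃ = 10 is even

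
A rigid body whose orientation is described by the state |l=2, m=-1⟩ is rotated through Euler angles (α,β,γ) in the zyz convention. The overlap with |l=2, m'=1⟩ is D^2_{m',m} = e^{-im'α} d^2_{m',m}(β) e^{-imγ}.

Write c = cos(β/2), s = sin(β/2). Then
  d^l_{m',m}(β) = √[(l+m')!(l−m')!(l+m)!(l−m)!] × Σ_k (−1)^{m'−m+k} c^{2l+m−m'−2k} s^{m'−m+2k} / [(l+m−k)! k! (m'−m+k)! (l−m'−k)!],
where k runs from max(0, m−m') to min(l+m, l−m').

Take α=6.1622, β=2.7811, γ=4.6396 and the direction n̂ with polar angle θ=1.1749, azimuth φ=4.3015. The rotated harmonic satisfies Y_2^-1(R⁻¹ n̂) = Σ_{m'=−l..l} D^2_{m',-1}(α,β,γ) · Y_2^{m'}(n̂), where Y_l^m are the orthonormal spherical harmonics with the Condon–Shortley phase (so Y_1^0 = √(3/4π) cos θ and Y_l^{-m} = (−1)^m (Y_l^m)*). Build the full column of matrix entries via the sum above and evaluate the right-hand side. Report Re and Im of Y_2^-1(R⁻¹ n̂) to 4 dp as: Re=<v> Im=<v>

Need the full column D^2_{m',-1} for m'=−2..2 at α=6.1622, β=2.7811, γ=4.6396.
cos(β/2)=0.179272, sin(β/2)=0.983800
d^2_{-2,-1}: single k=1 term ⇒ +0.011336;  D = -0.003510-0.010779i
d^2_{-1,-1}: k∈[0..1] ⇒ +0.001033 -0.093317 = -0.092284;  D = +0.017771+0.090557i
d^2_{0,-1}: k∈[0..1] ⇒ -0.013884 +0.418127 = +0.404242;  D = -0.029398-0.403172i
d^2_{1,-1}: k∈[0..1] ⇒ +0.093317 -0.936756 = -0.843439;  D = -0.040635+0.842460i
d^2_{2,-1}: single k=0 term ⇒ -0.341399;  D = -0.057483+0.336525i
Y_2^{m'}(θ=1.1749,φ=4.3015) and Σ D·Y over m':
  (-0.0035-0.0108i)·(-0.2239-0.2408i)  (+0.0178+0.0906i)·(-0.1098+0.2520i)  (-0.0294-0.4032i)·(-0.1747+0.0000i)  (-0.0406+0.8425i)·(+0.1098+0.2520i)  (-0.0575+0.3365i)·(-0.2239+0.2408i)
Y_2^-1(R⁻¹ n̂) = -0.306378+0.061284i

Re=-0.3064 Im=0.0613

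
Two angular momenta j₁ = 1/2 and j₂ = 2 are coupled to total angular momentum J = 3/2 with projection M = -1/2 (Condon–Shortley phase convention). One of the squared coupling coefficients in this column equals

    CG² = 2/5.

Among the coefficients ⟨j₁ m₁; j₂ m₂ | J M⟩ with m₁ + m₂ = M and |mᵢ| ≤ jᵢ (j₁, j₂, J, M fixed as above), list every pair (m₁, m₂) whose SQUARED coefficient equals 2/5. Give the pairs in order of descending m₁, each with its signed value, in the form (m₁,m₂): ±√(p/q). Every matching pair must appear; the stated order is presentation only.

Admissible pairs with m₁+m₂ = M = -1/2: (-1/2,0), (1/2,-1)
  (m₁,m₂)=(1/2,-1): CG² = 3/5, CG = +√(3/5)
  (m₁,m₂)=(-1/2,0): CG² = 2/5, CG = −√(2/5)   ← matches the target
Pairs with CG² = 2/5: (-1/2,0): −√(2/5)

(-1/2,0): −√(2/5)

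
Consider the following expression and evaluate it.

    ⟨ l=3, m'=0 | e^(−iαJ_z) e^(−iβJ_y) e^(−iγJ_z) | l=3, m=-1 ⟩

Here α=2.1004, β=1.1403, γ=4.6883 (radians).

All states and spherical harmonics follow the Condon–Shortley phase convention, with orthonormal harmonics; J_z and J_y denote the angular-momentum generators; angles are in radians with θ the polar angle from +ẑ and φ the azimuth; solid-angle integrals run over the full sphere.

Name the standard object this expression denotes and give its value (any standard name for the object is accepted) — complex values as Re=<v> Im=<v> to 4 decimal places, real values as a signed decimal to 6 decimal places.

Wigner D-matrix element, Re=-0.0012 Im=-0.0508

This is a Wigner D-matrix element — the rotation-matrix element ⟨l m'| R(α,β,γ) |l m⟩ in the angular-momentum basis.
Split into d^3_{0,-1}(β=1.1403) × two z-phases.
c=cos(1.140300/2)=0.841820, s=sin(1.140300/2)=0.539758; N=√[6·6·2·24]=41.569219
k: max(0,(-1)−(0))=0 … min(3+(-1),3−(0))=2
  k=0: (−1)^1·41.5692/(12)·0.8418^5·0.5398^1 = -0.790472
  k=1: (−1)^2·41.5692/(4)·0.8418^3·0.5398^3 = +0.974917
  k=2: (−1)^3·41.5692/(12)·0.8418^1·0.5398^5 = -0.133600
d^3_{0,-1}(1.1403) = -0.790472 +0.974917 -0.133600 = +0.050846
Attach z-rotation phases: D = e^{-i(0)(2.1004)}·(+0.050846)·e^{-i(-1)(4.6883)} = -0.001225-0.050831i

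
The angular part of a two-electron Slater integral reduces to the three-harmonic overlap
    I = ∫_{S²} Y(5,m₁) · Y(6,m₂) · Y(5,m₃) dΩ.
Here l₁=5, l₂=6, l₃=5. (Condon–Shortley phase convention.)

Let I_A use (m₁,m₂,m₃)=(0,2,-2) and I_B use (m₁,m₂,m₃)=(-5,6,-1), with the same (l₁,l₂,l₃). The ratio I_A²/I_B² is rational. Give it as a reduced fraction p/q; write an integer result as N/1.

Shared (l₁,l₂,l₃)=(5,6,5): N and (l;000)² cancel in I_A²/I_B².
A: Δ = 6!·4!·6!/17! = 1/28588560; Racah Σ t=2..5: t=2:+1/207360 t=3:−1/17280 t=4:+1/13824 t=5:−1/103680 = 1/103680; ⇒ 3j(5 6 5; 0 2 -2)² = 10/7293, sgn -1
B: Δ = 6!·4!·6!/17! = 1/28588560; Racah Σ t=6..6: t=6:+1/12441600 = 1/12441600; ⇒ 3j(5 6 5; -5 6 -1)² = 3/442, sgn +1
I_A²/I_B² = (10/7293)/(3/442) = 20/99

20/99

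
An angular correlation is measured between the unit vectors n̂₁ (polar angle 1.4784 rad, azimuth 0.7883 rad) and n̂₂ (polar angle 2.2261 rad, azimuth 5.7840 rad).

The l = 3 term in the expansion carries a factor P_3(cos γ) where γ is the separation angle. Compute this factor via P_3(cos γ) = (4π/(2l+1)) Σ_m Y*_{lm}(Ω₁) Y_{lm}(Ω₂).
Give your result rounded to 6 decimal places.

Term-by-term m-sum for l=3 (normalisation 4π/7 = 1.795196):
  m=-3: Y*=(-0.293787, 0.288716)  Y=(0.015217, 0.207395)  product (-0.064349, -0.056537)
  m=-2: Y*=(-0.000543, 0.093489)  Y=(-0.212071, -0.329100)  product (0.030882, -0.019648)
  m=-1: Y*=(-0.217230, -0.218494)  Y=(0.192763, 0.105103)  product (-0.018909, -0.064949)
  m=+0: Y*=(-0.101828, -0.000000)  Y=(0.259970, 0.000000)  product (-0.026472, -0.000000)
  m=+1: Y*=(0.217230, -0.218494)  Y=(-0.192763, 0.105103)  product (-0.018909, 0.064949)
  m=+2: Y*=(-0.000543, -0.093489)  Y=(-0.212071, 0.329100)  product (0.030882, 0.019648)
  m=+3: Y*=(0.293787, 0.288716)  Y=(-0.015217, 0.207395)  product (-0.064349, 0.056537)
Accumulated sum (-0.131224, -0.000000); after 4π/(2l+1) scaling, (-0.235573, -0.000000) ⇒ P_3 = -0.235573

-0.235573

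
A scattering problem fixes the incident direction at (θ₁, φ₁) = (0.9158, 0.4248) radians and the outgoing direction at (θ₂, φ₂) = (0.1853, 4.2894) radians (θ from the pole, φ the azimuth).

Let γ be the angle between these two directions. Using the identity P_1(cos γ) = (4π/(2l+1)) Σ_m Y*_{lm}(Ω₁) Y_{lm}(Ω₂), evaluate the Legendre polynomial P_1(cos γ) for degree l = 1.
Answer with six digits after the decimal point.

0.489170

Summing Y*_{l m}(θ₁,φ₁)·Y_{l m}(θ₂,φ₂) over m ∈ [−1, 1]; prefactor 4π/(2·1+1) = 4.188790:
  [-1]  conj(Y_{1,-1})(Ω₁) = (0.249642, 0.112924) ; Y_{1,-1}(Ω₂) = (-0.026129, 0.058044) ; Δ = (-0.013078, 0.011540)
  [+0]  conj(Y_{1,0})(Ω₁) = (0.297635, -0.000000) ; Y_{1,0}(Ω₂) = (0.480238, 0.000000) ; Δ = (0.142936, 0.000000)
  [+1]  conj(Y_{1,1})(Ω₁) = (-0.249642, 0.112924) ; Y_{1,1}(Ω₂) = (0.026129, 0.058044) ; Δ = (-0.013078, -0.011540)
Accumulated sum (0.116781, 0.000000); after 4π/(2l+1) scaling, (0.489170, 0.000000) ⇒ P_1 = 0.489170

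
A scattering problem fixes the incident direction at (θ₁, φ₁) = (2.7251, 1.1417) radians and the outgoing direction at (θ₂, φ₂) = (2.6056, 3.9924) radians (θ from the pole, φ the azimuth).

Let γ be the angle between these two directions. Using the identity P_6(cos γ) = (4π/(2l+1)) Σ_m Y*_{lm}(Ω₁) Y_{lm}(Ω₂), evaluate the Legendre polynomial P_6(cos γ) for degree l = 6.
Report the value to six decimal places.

0.198973

Term-by-term m-sum for l=6 (normalisation 4π/13 = 0.966644):
  m=-6: Y*=0.00179 + 0.00114j  Y=0.00328 + 0.00792j  product -0.00000 + 0.00002j
  m=-5: Y*=-0.01392 + 0.00901j  Y=-0.02211 + 0.04482j  product -0.00010 - 0.00082j
  m=-4: Y*=-0.01137 - 0.07753j  Y=-0.16717 + 0.04476j  product 0.00537 + 0.01245j
  m=-3: Y*=0.23477 + 0.06840j  Y=-0.31822 - 0.21268j  product -0.06016 - 0.07170j
  m=-2: Y*=-0.31464 + 0.36413j  Y=-0.06345 - 0.48222j  product 0.19556 + 0.12862j
  m=-1: Y*=-0.18973 - 0.41470j  Y=0.10205 - 0.11635j  product -0.06761 - 0.02024j
  m=+0: Y*=-0.15150 + 0.00000j  Y=-0.39425 + 0.00000j  product 0.05973 + 0.00000j
  m=+1: Y*=0.18973 - 0.41470j  Y=-0.10205 - 0.11635j  product -0.06761 + 0.02024j
  m=+2: Y*=-0.31464 - 0.36413j  Y=-0.06345 + 0.48222j  product 0.19556 - 0.12862j
  m=+3: Y*=-0.23477 + 0.06840j  Y=0.31822 - 0.21268j  product -0.06016 + 0.07170j
  m=+4: Y*=-0.01137 + 0.07753j  Y=-0.16717 - 0.04476j  product 0.00537 - 0.01245j
  m=+5: Y*=0.01392 + 0.00901j  Y=0.02211 + 0.04482j  product -0.00010 + 0.00082j
  m=+6: Y*=0.00179 - 0.00114j  Y=0.00328 - 0.00792j  product -0.00000 - 0.00002j
Total Σ_m = 0.20584 - 0.00000j. Multiply by 0.966644: 0.19897 - 0.00000j. P_6(cos γ) = 0.198973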